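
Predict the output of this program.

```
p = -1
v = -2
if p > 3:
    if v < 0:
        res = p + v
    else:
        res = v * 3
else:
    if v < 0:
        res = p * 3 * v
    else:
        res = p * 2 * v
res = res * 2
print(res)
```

12

p=-1, v=-2
p > 3 is False; v < 0 is True
→ res = p * 3 * v = 6
res = 6*2 = 12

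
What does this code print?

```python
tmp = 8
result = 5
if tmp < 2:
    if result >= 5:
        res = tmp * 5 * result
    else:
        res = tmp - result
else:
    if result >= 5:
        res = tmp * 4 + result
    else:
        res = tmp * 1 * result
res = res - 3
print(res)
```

34

tmp=8, result=5
tmp < 2 is False; result >= 5 is True
→ res = tmp * 4 + result = 37
res = 37-3 = 34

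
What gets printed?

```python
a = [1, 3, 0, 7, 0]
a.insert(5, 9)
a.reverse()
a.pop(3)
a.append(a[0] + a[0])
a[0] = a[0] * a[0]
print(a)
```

insert 9 at 5 → [1, 3, 0, 7, 0, 9]
reverse → [9, 0, 7, 0, 3, 1]
pop(3) removes 0 → [9, 0, 7, 3, 1]
append a[0]+a[0] = 9+9 = 18 → [9, 0, 7, 3, 1, 18]
a[0] = a[0]*a[0] = 9*9 = 81 → [81, 0, 7, 3, 1, 18]

[81, 0, 7, 3, 1, 18]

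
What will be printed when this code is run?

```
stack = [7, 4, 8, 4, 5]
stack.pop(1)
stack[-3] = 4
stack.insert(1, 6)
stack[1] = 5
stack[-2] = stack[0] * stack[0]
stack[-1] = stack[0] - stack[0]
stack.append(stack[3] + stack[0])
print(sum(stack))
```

pop(1) removes 4 → [7, 8, 4, 5]
stack[-3] = 4 → [7, 4, 4, 5]
insert 6 at 1 → [7, 6, 4, 4, 5]
stack[1] = 5 → [7, 5, 4, 4, 5]
stack[-2] = stack[0]*stack[0] = 7*7 = 49 → [7, 5, 4, 49, 5]
stack[-1] = stack[0]-stack[0] = 7-7 = 0 → [7, 5, 4, 49, 0]
append stack[3]+stack[0] = 49+7 = 56 → [7, 5, 4, 49, 0, 56]
sum = 121

121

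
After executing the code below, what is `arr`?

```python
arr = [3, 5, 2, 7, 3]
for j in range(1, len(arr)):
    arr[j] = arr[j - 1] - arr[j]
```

[3, -2, -4, -11, -14]

j=1: arr[1] = 3-5 = -2 → [3, -2, 2, 7, 3]
j=2: arr[2] = (-2)-2 = -4 → [3, -2, -4, 7, 3]
j=3: arr[3] = (-4)-7 = -11 → [3, -2, -4, -11, 3]
j=4: arr[4] = (-11)-3 = -14 → [3, -2, -4, -11, -14]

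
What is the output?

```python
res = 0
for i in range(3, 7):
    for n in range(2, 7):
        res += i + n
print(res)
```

i=3,n=2: res = 0+5 = 5
i=3,n=3: res = 5+6 = 11
i=3,n=4: res = 11+7 = 18
i=3,n=5: res = 18+8 = 26
i=3,n=6: res = 26+9 = 35
i=4,n=2: res = 35+6 = 41
i=4,n=3: res = 41+7 = 48
i=4,n=4: res = 48+8 = 56
i=4,n=5: res = 56+9 = 65
i=4,n=6: res = 65+10 = 75
i=5,n=2: res = 75+7 = 82
i=5,n=3: res = 82+8 = 90
i=5,n=4: res = 90+9 = 99
i=5,n=5: res = 99+10 = 109
i=5,n=6: res = 109+11 = 120
i=6,n=2: res = 120+8 = 128
i=6,n=3: res = 128+9 = 137
i=6,n=4: res = 137+10 = 147
i=6,n=5: res = 147+11 = 158
i=6,n=6: res = 158+12 = 170

170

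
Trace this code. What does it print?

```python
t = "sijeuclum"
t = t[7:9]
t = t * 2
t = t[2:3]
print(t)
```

u

slice [7:9] → 'um'
repeat ×2 → 'umum'
slice [2:3] → 'u'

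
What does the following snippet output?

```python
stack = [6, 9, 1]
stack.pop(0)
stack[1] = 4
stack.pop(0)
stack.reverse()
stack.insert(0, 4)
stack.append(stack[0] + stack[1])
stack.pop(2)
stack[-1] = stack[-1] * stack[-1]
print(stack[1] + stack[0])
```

20

pop(0) removes 6 → [9, 1]
stack[1] = 4 → [9, 4]
pop(0) removes 9 → [4]
reverse → [4]
insert 4 at 0 → [4, 4]
append stack[0]+stack[1] = 4+4 = 8 → [4, 4, 8]
pop(2) removes 8 → [4, 4]
stack[-1] = stack[-1]*stack[-1] = 4*4 = 16 → [4, 16]
stack[1]+stack[0] = 16+4 = 20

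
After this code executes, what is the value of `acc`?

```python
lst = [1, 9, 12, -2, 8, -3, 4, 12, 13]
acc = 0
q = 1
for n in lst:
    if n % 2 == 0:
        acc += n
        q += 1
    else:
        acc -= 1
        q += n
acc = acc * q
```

780

n=1: not even, acc = 0-1 = -1; q=2
n=9: not even, acc = (-1)-1 = -2; q=11
n=12: even, acc = (-2)+12 = 10; q=12
n=-2: even, acc = 10+(-2) = 8; q=13
n=8: even, acc = 8+8 = 16; q=14
n=-3: not even, acc = 16-1 = 15; q=11
n=4: even, acc = 15+4 = 19; q=12
n=12: even, acc = 19+12 = 31; q=13
n=13: not even, acc = 31-1 = 30; q=26
acc*q = 30*26 = 780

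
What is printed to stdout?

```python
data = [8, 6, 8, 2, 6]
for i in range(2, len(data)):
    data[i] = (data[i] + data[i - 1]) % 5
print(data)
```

[8, 6, 4, 1, 2]

i=2: data[2] = (8+6)%5 = 4 → [8, 6, 4, 2, 6]
i=3: data[3] = (2+4)%5 = 1 → [8, 6, 4, 1, 6]
i=4: data[4] = (6+1)%5 = 2 → [8, 6, 4, 1, 2]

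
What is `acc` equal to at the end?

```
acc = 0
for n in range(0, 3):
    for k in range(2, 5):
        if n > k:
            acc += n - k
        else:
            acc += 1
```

n=0,k=2: not 0>2, acc = 0+1 = 1
n=0,k=3: not 0>3, acc = 1+1 = 2
n=0,k=4: not 0>4, acc = 2+1 = 3
n=1,k=2: not 1>2, acc = 3+1 = 4
n=1,k=3: not 1>3, acc = 4+1 = 5
n=1,k=4: not 1>4, acc = 5+1 = 6
n=2,k=2: not 2>2, acc = 6+1 = 7
n=2,k=3: not 2>3, acc = 7+1 = 8
n=2,k=4: not 2>4, acc = 8+1 = 9

9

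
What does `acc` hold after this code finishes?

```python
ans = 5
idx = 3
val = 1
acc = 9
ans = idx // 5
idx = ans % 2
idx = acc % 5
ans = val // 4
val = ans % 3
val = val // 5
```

9

ans = 3//5 = 0
idx = 0%2 = 0
idx = 9%5 = 4
ans = 1//4 = 0
val = 0%3 = 0
val = 0//5 = 0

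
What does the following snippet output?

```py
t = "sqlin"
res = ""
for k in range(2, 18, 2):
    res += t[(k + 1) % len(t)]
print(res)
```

islnqisl

k=2: add t[3]='i' → 'i'
k=4: add t[0]='s' → 'is'
k=6: add t[2]='l' → 'isl'
k=8: add t[4]='n' → 'isln'
k=10: add t[1]='q' → 'islnq'
k=12: add t[3]='i' → 'islnqi'
k=14: add t[0]='s' → 'islnqis'
k=16: add t[2]='l' → 'islnqisl'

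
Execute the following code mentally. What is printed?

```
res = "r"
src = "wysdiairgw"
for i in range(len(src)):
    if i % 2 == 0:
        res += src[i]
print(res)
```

rwsiig

i=0: add 'w' → 'rw'
i=1: skip
i=2: add 's' → 'rws'
i=3: skip
i=4: add 'i' → 'rwsi'
i=5: skip
i=6: add 'i' → 'rwsii'
i=7: skip
i=8: add 'g' → 'rwsiig'
i=9: skip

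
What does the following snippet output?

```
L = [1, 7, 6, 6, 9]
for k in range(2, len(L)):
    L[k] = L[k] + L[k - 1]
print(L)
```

[1, 7, 13, 19, 28]

k=2: L[2] = 6+7 = 13 → [1, 7, 13, 6, 9]
k=3: L[3] = 6+13 = 19 → [1, 7, 13, 19, 9]
k=4: L[4] = 9+19 = 28 → [1, 7, 13, 19, 28]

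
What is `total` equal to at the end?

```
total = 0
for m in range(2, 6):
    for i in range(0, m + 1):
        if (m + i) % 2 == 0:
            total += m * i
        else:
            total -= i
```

m=2,i=0: even sum, total = 0+0 = 0
m=2,i=1: odd sum, total = 0-1 = -1
m=2,i=2: even sum, total = (-1)+4 = 3
m=3,i=0: odd sum, total = 3-0 = 3
m=3,i=1: even sum, total = 3+3 = 6
m=3,i=2: odd sum, total = 6-2 = 4
m=3,i=3: even sum, total = 4+9 = 13
m=4,i=0: even sum, total = 13+0 = 13
m=4,i=1: odd sum, total = 13-1 = 12
m=4,i=2: even sum, total = 12+8 = 20
m=4,i=3: odd sum, total = 20-3 = 17
m=4,i=4: even sum, total = 17+16 = 33
m=5,i=0: odd sum, total = 33-0 = 33
m=5,i=1: even sum, total = 33+5 = 38
m=5,i=2: odd sum, total = 38-2 = 36
m=5,i=3: even sum, total = 36+15 = 51
m=5,i=4: odd sum, total = 51-4 = 47
m=5,i=5: even sum, total = 47+25 = 72

72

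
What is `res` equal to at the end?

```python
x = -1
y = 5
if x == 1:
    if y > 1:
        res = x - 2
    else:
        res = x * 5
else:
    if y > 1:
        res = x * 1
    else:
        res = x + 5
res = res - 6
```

x=-1, y=5
x == 1 is False; y > 1 is True
→ res = x * 1 = -1
res = (-1)-6 = -7

-7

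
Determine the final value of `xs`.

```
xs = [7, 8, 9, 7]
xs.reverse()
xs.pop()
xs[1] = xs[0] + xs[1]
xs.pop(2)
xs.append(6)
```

reverse → [7, 9, 8, 7]
pop() removes 7 → [7, 9, 8]
xs[1] = xs[0]+xs[1] = 7+9 = 16 → [7, 16, 8]
pop(2) removes 8 → [7, 16]
append 6 → [7, 16, 6]

[7, 16, 6]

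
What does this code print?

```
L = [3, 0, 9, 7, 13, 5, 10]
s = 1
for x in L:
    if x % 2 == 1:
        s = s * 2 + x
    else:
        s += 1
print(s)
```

228

x=3: odd, s = 1*2+3 = 5
x=0: not odd, s = 5+1 = 6
x=9: odd, s = 6*2+9 = 21
x=7: odd, s = 21*2+7 = 49
x=13: odd, s = 49*2+13 = 111
x=5: odd, s = 111*2+5 = 227
x=10: not odd, s = 227+1 = 228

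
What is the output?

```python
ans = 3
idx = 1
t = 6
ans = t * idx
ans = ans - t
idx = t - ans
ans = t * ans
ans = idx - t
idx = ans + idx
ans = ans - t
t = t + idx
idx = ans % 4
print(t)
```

ans = 6*1 = 6
ans = 6-6 = 0
idx = 6-0 = 6
ans = 6*0 = 0
ans = 6-6 = 0
idx = 0+6 = 6
ans = 0-6 = -6
t = 6+6 = 12
idx = (-6)%4 = 2

12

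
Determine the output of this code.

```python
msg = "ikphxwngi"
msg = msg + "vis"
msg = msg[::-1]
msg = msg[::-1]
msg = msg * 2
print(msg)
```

+ 'vis' → 'ikphxwngivis'
reverse → 'sivignwxhpki'
reverse → 'ikphxwngivis'
repeat ×2 → 'ikphxwngivisikphxwngivis'

ikphxwngivisikphxwngivis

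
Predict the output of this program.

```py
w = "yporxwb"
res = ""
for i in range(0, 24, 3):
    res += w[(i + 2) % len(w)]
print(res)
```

i=0: add w[2]='o' → 'o'
i=3: add w[5]='w' → 'ow'
i=6: add w[1]='p' → 'owp'
i=9: add w[4]='x' → 'owpx'
i=12: add w[0]='y' → 'owpxy'
i=15: add w[3]='r' → 'owpxyr'
i=18: add w[6]='b' → 'owpxyrb'
i=21: add w[2]='o' → 'owpxyrbo'

owpxyrbo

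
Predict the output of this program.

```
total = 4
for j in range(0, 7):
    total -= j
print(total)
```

-17

j=0: total = 4-0 = 4
j=1: total = 4-1 = 3
j=2: total = 3-2 = 1
j=3: total = 1-3 = -2
j=4: total = (-2)-4 = -6
j=5: total = (-6)-5 = -11
j=6: total = (-11)-6 = -17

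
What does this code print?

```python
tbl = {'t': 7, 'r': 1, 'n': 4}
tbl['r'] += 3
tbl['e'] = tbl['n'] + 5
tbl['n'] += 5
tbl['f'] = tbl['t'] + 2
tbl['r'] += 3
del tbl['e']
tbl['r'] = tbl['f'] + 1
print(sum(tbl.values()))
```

35

tbl['r'] = 1+3 = 4 → {'t': 7, 'r': 4, 'n': 4}
tbl['e'] = tbl['n']+5 = 9 → {'t': 7, 'r': 4, 'n': 4, 'e': 9}
tbl['n'] = 4+5 = 9 → {'t': 7, 'r': 4, 'n': 9, 'e': 9}
tbl['f'] = tbl['t']+2 = 9 → {'t': 7, 'r': 4, 'n': 9, 'e': 9, 'f': 9}
tbl['r'] = 4+3 = 7 → {'t': 7, 'r': 7, 'n': 9, 'e': 9, 'f': 9}
del 'e' → {'t': 7, 'r': 7, 'n': 9, 'f': 9}
tbl['r'] = tbl['f']+1 = 10 → {'t': 7, 'r': 10, 'n': 9, 'f': 9}
sum of values = 35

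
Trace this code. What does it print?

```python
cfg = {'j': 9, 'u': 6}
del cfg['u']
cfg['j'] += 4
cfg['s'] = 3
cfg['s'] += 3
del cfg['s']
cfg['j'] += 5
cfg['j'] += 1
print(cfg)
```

{'j': 19}

del 'u' → {'j': 9}
cfg['j'] = 9+4 = 13 → {'j': 13}
cfg['s'] = 3 → {'j': 13, 's': 3}
cfg['s'] = 3+3 = 6 → {'j': 13, 's': 6}
del 's' → {'j': 13}
cfg['j'] = 13+5 = 18 → {'j': 18}
cfg['j'] = 18+1 = 19 → {'j': 19}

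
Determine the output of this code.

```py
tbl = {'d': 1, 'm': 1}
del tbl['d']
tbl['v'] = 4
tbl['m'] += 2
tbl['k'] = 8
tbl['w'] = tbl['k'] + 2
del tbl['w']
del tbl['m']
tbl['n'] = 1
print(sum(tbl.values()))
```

13

del 'd' → {'m': 1}
tbl['v'] = 4 → {'m': 1, 'v': 4}
tbl['m'] = 1+2 = 3 → {'m': 3, 'v': 4}
tbl['k'] = 8 → {'m': 3, 'v': 4, 'k': 8}
tbl['w'] = tbl['k']+2 = 10 → {'m': 3, 'v': 4, 'k': 8, 'w': 10}
del 'w' → {'m': 3, 'v': 4, 'k': 8}
del 'm' → {'v': 4, 'k': 8}
tbl['n'] = 1 → {'v': 4, 'k': 8, 'n': 1}
sum of values = 13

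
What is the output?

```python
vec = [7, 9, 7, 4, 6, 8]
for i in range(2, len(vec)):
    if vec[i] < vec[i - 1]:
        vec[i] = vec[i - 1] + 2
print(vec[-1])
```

i=2: 7<9, vec[2] = 9+2 = 11 → [7, 9, 11, 4, 6, 8]
i=3: 4<11, vec[3] = 11+2 = 13 → [7, 9, 11, 13, 6, 8]
i=4: 6<13, vec[4] = 13+2 = 15 → [7, 9, 11, 13, 15, 8]
i=5: 8<15, vec[5] = 15+2 = 17 → [7, 9, 11, 13, 15, 17]

17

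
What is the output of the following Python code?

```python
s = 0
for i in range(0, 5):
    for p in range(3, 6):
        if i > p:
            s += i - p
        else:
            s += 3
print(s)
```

i=0,p=3: not 0>3, s = 0+3 = 3
i=0,p=4: not 0>4, s = 3+3 = 6
i=0,p=5: not 0>5, s = 6+3 = 9
i=1,p=3: not 1>3, s = 9+3 = 12
i=1,p=4: not 1>4, s = 12+3 = 15
i=1,p=5: not 1>5, s = 15+3 = 18
i=2,p=3: not 2>3, s = 18+3 = 21
i=2,p=4: not 2>4, s = 21+3 = 24
i=2,p=5: not 2>5, s = 24+3 = 27
i=3,p=3: not 3>3, s = 27+3 = 30
i=3,p=4: not 3>4, s = 30+3 = 33
i=3,p=5: not 3>5, s = 33+3 = 36
i=4,p=3: 4>3, s = 36+1 = 37
i=4,p=4: not 4>4, s = 37+3 = 40
i=4,p=5: not 4>5, s = 40+3 = 43

43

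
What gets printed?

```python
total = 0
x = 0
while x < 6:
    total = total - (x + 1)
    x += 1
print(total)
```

-21

x=0: total = 0-1 = -1
x=1: total = (-1)-2 = -3
x=2: total = (-3)-3 = -6
x=3: total = (-6)-4 = -10
x=4: total = (-10)-5 = -15
x=5: total = (-15)-6 = -21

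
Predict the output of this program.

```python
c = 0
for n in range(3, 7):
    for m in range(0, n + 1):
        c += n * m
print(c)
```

n=3,m=0: c = 0+0 = 0
n=3,m=1: c = 0+3 = 3
n=3,m=2: c = 3+6 = 9
n=3,m=3: c = 9+9 = 18
n=4,m=0: c = 18+0 = 18
n=4,m=1: c = 18+4 = 22
n=4,m=2: c = 22+8 = 30
n=4,m=3: c = 30+12 = 42
n=4,m=4: c = 42+16 = 58
n=5,m=0: c = 58+0 = 58
n=5,m=1: c = 58+5 = 63
n=5,m=2: c = 63+10 = 73
n=5,m=3: c = 73+15 = 88
n=5,m=4: c = 88+20 = 108
n=5,m=5: c = 108+25 = 133
n=6,m=0: c = 133+0 = 133
n=6,m=1: c = 133+6 = 139
n=6,m=2: c = 139+12 = 151
n=6,m=3: c = 151+18 = 169
n=6,m=4: c = 169+24 = 193
n=6,m=5: c = 193+30 = 223
n=6,m=6: c = 223+36 = 259

259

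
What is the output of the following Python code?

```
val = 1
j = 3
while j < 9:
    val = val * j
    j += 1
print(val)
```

20160

j=3: val = 1*3 = 3
j=4: val = 3*4 = 12
j=5: val = 12*5 = 60
j=6: val = 60*6 = 360
j=7: val = 360*7 = 2520
j=8: val = 2520*8 = 20160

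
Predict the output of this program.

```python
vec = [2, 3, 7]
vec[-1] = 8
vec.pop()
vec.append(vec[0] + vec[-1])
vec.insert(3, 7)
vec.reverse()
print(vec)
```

vec[-1] = 8 → [2, 3, 8]
pop() removes 8 → [2, 3]
append vec[0]+vec[-1] = 2+3 = 5 → [2, 3, 5]
insert 7 at 3 → [2, 3, 5, 7]
reverse → [7, 5, 3, 2]

[7, 5, 3, 2]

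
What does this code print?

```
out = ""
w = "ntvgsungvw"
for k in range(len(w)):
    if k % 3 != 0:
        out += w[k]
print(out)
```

k=0: skip
k=1: add 't' → 't'
k=2: add 'v' → 'tv'
k=3: skip
k=4: add 's' → 'tvs'
k=5: add 'u' → 'tvsu'
k=6: skip
k=7: add 'g' → 'tvsug'
k=8: add 'v' → 'tvsugv'
k=9: skip

tvsugv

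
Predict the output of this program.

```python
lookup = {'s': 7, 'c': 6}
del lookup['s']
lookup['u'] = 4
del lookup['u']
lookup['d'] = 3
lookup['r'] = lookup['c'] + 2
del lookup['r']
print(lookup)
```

del 's' → {'c': 6}
lookup['u'] = 4 → {'c': 6, 'u': 4}
del 'u' → {'c': 6}
lookup['d'] = 3 → {'c': 6, 'd': 3}
lookup['r'] = lookup['c']+2 = 8 → {'c': 6, 'd': 3, 'r': 8}
del 'r' → {'c': 6, 'd': 3}

{'c': 6, 'd': 3}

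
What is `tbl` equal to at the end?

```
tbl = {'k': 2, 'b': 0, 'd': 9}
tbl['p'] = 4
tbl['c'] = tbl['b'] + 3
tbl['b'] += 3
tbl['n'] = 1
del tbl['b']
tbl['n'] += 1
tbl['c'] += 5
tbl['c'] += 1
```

{'k': 2, 'd': 9, 'p': 4, 'c': 9, 'n': 2}

tbl['p'] = 4 → {'k': 2, 'b': 0, 'd': 9, 'p': 4}
tbl['c'] = tbl['b']+3 = 3 → {'k': 2, 'b': 0, 'd': 9, 'p': 4, 'c': 3}
tbl['b'] = 0+3 = 3 → {'k': 2, 'b': 3, 'd': 9, 'p': 4, 'c': 3}
tbl['n'] = 1 → {'k': 2, 'b': 3, 'd': 9, 'p': 4, 'c': 3, 'n': 1}
del 'b' → {'k': 2, 'd': 9, 'p': 4, 'c': 3, 'n': 1}
tbl['n'] = 1+1 = 2 → {'k': 2, 'd': 9, 'p': 4, 'c': 3, 'n': 2}
tbl['c'] = 3+5 = 8 → {'k': 2, 'd': 9, 'p': 4, 'c': 8, 'n': 2}
tbl['c'] = 8+1 = 9 → {'k': 2, 'd': 9, 'p': 4, 'c': 9, 'n': 2}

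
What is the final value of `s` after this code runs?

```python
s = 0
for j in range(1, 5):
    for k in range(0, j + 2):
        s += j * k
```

j=1,k=0: s = 0+0 = 0
j=1,k=1: s = 0+1 = 1
j=1,k=2: s = 1+2 = 3
j=2,k=0: s = 3+0 = 3
j=2,k=1: s = 3+2 = 5
j=2,k=2: s = 5+4 = 9
j=2,k=3: s = 9+6 = 15
j=3,k=0: s = 15+0 = 15
j=3,k=1: s = 15+3 = 18
j=3,k=2: s = 18+6 = 24
j=3,k=3: s = 24+9 = 33
j=3,k=4: s = 33+12 = 45
j=4,k=0: s = 45+0 = 45
j=4,k=1: s = 45+4 = 49
j=4,k=2: s = 49+8 = 57
j=4,k=3: s = 57+12 = 69
j=4,k=4: s = 69+16 = 85
j=4,k=5: s = 85+20 = 105

105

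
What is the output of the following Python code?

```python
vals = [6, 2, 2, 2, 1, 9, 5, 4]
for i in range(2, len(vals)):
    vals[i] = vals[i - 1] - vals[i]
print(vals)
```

i=2: vals[2] = 2-2 = 0 → [6, 2, 0, 2, 1, 9, 5, 4]
i=3: vals[3] = 0-2 = -2 → [6, 2, 0, -2, 1, 9, 5, 4]
i=4: vals[4] = (-2)-1 = -3 → [6, 2, 0, -2, -3, 9, 5, 4]
i=5: vals[5] = (-3)-9 = -12 → [6, 2, 0, -2, -3, -12, 5, 4]
i=6: vals[6] = (-12)-5 = -17 → [6, 2, 0, -2, -3, -12, -17, 4]
i=7: vals[7] = (-17)-4 = -21 → [6, 2, 0, -2, -3, -12, -17, -21]

[6, 2, 0, -2, -3, -12, -17, -21]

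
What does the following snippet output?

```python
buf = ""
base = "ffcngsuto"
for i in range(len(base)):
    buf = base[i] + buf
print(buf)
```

otusgncff

i=0: prepend 'f' → 'f'
i=1: prepend 'f' → 'ff'
i=2: prepend 'c' → 'cff'
i=3: prepend 'n' → 'ncff'
i=4: prepend 'g' → 'gncff'
i=5: prepend 's' → 'sgncff'
i=6: prepend 'u' → 'usgncff'
i=7: prepend 't' → 'tusgncff'
i=8: prepend 'o' → 'otusgncff'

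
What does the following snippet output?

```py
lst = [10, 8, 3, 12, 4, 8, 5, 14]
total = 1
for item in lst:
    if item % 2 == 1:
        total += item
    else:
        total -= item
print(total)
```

-47

item=10: not odd, total = 1-10 = -9
item=8: not odd, total = (-9)-8 = -17
item=3: odd, total = (-17)+3 = -14
item=12: not odd, total = (-14)-12 = -26
item=4: not odd, total = (-26)-4 = -30
item=8: not odd, total = (-30)-8 = -38
item=5: odd, total = (-38)+5 = -33
item=14: not odd, total = (-33)-14 = -47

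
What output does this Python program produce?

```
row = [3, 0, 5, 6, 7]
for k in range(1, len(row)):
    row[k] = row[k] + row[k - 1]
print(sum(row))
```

k=1: row[1] = 0+3 = 3 → [3, 3, 5, 6, 7]
k=2: row[2] = 5+3 = 8 → [3, 3, 8, 6, 7]
k=3: row[3] = 6+8 = 14 → [3, 3, 8, 14, 7]
k=4: row[4] = 7+14 = 21 → [3, 3, 8, 14, 21]
sum = 49

49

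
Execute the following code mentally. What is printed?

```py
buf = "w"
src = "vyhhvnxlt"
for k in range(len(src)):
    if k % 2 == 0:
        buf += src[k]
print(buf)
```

k=0: add 'v' → 'wv'
k=1: skip
k=2: add 'h' → 'wvh'
k=3: skip
k=4: add 'v' → 'wvhv'
k=5: skip
k=6: add 'x' → 'wvhvx'
k=7: skip
k=8: add 't' → 'wvhvxt'

wvhvxt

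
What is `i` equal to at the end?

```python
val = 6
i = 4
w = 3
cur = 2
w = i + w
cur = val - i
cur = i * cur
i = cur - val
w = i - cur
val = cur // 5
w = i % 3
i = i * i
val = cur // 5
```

4

w = 4+3 = 7
cur = 6-4 = 2
cur = 4*2 = 8
i = 8-6 = 2
w = 2-8 = -6
val = 8//5 = 1
w = 2%3 = 2
i = 2*2 = 4
val = 8//5 = 1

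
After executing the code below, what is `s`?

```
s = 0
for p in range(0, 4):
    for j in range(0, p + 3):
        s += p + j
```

66

p=0,j=0: s = 0+0 = 0
p=0,j=1: s = 0+1 = 1
p=0,j=2: s = 1+2 = 3
p=1,j=0: s = 3+1 = 4
p=1,j=1: s = 4+2 = 6
p=1,j=2: s = 6+3 = 9
p=1,j=3: s = 9+4 = 13
p=2,j=0: s = 13+2 = 15
p=2,j=1: s = 15+3 = 18
p=2,j=2: s = 18+4 = 22
p=2,j=3: s = 22+5 = 27
p=2,j=4: s = 27+6 = 33
p=3,j=0: s = 33+3 = 36
p=3,j=1: s = 36+4 = 40
p=3,j=2: s = 40+5 = 45
p=3,j=3: s = 45+6 = 51
p=3,j=4: s = 51+7 = 58
p=3,j=5: s = 58+8 = 66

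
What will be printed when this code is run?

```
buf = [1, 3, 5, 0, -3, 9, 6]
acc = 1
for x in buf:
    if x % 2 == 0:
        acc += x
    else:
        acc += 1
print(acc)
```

12

x=1: not even, acc = 1+1 = 2
x=3: not even, acc = 2+1 = 3
x=5: not even, acc = 3+1 = 4
x=0: even, acc = 4+0 = 4
x=-3: not even, acc = 4+1 = 5
x=9: not even, acc = 5+1 = 6
x=6: even, acc = 6+6 = 12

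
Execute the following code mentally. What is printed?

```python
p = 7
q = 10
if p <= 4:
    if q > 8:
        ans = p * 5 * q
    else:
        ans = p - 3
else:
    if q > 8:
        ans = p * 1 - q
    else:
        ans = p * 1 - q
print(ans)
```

-3

p=7, q=10
p <= 4 is False; q > 8 is True
→ ans = p * 1 - q = -3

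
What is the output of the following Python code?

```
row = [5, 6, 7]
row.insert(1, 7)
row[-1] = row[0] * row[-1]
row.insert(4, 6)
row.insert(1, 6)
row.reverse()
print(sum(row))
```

insert 7 at 1 → [5, 7, 6, 7]
row[-1] = row[0]*row[-1] = 5*7 = 35 → [5, 7, 6, 35]
insert 6 at 4 → [5, 7, 6, 35, 6]
insert 6 at 1 → [5, 6, 7, 6, 35, 6]
reverse → [6, 35, 6, 7, 6, 5]
sum = 65

65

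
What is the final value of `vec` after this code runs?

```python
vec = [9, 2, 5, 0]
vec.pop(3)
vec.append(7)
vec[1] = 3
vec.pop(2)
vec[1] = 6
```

[9, 6, 7]

pop(3) removes 0 → [9, 2, 5]
append 7 → [9, 2, 5, 7]
vec[1] = 3 → [9, 3, 5, 7]
pop(2) removes 5 → [9, 3, 7]
vec[1] = 6 → [9, 6, 7]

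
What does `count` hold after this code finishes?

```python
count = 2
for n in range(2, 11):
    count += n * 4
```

218

n=2: count = 2+2*4 = 10
n=3: count = 10+3*4 = 22
n=4: count = 22+4*4 = 38
n=5: count = 38+5*4 = 58
n=6: count = 58+6*4 = 82
n=7: count = 82+7*4 = 110
n=8: count = 110+8*4 = 142
n=9: count = 142+9*4 = 178
n=10: count = 178+10*4 = 218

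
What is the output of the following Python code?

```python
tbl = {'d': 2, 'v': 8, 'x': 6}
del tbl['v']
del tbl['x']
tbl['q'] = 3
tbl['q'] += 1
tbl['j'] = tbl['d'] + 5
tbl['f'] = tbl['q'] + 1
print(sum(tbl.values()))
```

18

del 'v' → {'d': 2, 'x': 6}
del 'x' → {'d': 2}
tbl['q'] = 3 → {'d': 2, 'q': 3}
tbl['q'] = 3+1 = 4 → {'d': 2, 'q': 4}
tbl['j'] = tbl['d']+5 = 7 → {'d': 2, 'q': 4, 'j': 7}
tbl['f'] = tbl['q']+1 = 5 → {'d': 2, 'q': 4, 'j': 7, 'f': 5}
sum of values = 18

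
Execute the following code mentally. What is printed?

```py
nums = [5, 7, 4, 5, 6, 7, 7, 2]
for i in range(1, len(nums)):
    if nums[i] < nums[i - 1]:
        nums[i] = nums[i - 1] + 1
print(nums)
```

[5, 7, 8, 9, 10, 11, 12, 13]

i=1: 7>=5, unchanged → [5, 7, 4, 5, 6, 7, 7, 2]
i=2: 4<7, nums[2] = 7+1 = 8 → [5, 7, 8, 5, 6, 7, 7, 2]
i=3: 5<8, nums[3] = 8+1 = 9 → [5, 7, 8, 9, 6, 7, 7, 2]
i=4: 6<9, nums[4] = 9+1 = 10 → [5, 7, 8, 9, 10, 7, 7, 2]
i=5: 7<10, nums[5] = 10+1 = 11 → [5, 7, 8, 9, 10, 11, 7, 2]
i=6: 7<11, nums[6] = 11+1 = 12 → [5, 7, 8, 9, 10, 11, 12, 2]
i=7: 2<12, nums[7] = 12+1 = 13 → [5, 7, 8, 9, 10, 11, 12, 13]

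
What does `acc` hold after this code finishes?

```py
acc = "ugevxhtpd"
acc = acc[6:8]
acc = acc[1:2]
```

'p'

slice [6:8] → 'tp'
slice [1:2] → 'p'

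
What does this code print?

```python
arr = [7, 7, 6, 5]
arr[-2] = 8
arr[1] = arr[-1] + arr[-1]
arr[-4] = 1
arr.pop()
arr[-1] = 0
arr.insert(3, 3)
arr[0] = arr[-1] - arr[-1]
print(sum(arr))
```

arr[-2] = 8 → [7, 7, 8, 5]
arr[1] = arr[-1]+arr[-1] = 5+5 = 10 → [7, 10, 8, 5]
arr[-4] = 1 → [1, 10, 8, 5]
pop() removes 5 → [1, 10, 8]
arr[-1] = 0 → [1, 10, 0]
insert 3 at 3 → [1, 10, 0, 3]
arr[0] = arr[-1]-arr[-1] = 3-3 = 0 → [0, 10, 0, 3]
sum = 13

13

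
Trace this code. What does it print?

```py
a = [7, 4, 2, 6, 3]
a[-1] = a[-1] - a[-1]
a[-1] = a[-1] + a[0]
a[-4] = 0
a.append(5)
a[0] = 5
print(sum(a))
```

a[-1] = a[-1]-a[-1] = 3-3 = 0 → [7, 4, 2, 6, 0]
a[-1] = a[-1]+a[0] = 0+7 = 7 → [7, 4, 2, 6, 7]
a[-4] = 0 → [7, 0, 2, 6, 7]
append 5 → [7, 0, 2, 6, 7, 5]
a[0] = 5 → [5, 0, 2, 6, 7, 5]
sum = 25

25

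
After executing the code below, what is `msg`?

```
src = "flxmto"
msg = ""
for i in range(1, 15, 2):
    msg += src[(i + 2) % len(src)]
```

i=1: add src[3]='m' → 'm'
i=3: add src[5]='o' → 'mo'
i=5: add src[1]='l' → 'mol'
i=7: add src[3]='m' → 'molm'
i=9: add src[5]='o' → 'molmo'
i=11: add src[1]='l' → 'molmol'
i=13: add src[3]='m' → 'molmolm'

'molmolm'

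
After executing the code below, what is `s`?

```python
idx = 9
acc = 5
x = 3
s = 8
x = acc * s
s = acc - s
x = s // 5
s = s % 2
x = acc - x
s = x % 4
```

x = 5*8 = 40
s = 5-8 = -3
x = (-3)//5 = -1
s = (-3)%2 = 1
x = 5-(-1) = 6
s = 6%4 = 2

2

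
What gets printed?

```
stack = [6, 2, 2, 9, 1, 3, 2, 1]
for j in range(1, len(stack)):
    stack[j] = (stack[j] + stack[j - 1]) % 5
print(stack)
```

j=1: stack[1] = (2+6)%5 = 3 → [6, 3, 2, 9, 1, 3, 2, 1]
j=2: stack[2] = (2+3)%5 = 0 → [6, 3, 0, 9, 1, 3, 2, 1]
j=3: stack[3] = (9+0)%5 = 4 → [6, 3, 0, 4, 1, 3, 2, 1]
j=4: stack[4] = (1+4)%5 = 0 → [6, 3, 0, 4, 0, 3, 2, 1]
j=5: stack[5] = (3+0)%5 = 3 → [6, 3, 0, 4, 0, 3, 2, 1]
j=6: stack[6] = (2+3)%5 = 0 → [6, 3, 0, 4, 0, 3, 0, 1]
j=7: stack[7] = (1+0)%5 = 1 → [6, 3, 0, 4, 0, 3, 0, 1]

[6, 3, 0, 4, 0, 3, 0, 1]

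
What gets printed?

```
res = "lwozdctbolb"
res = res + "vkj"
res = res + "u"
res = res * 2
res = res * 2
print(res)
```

lwozdctbolbvkjulwozdctbolbvkjulwozdctbolbvkjulwozdctbolbvkju

+ 'vkj' → 'lwozdctbolbvkj'
+ 'u' → 'lwozdctbolbvkju'
repeat ×2 → 'lwozdctbolbvkjulwozdctbolbvkju'
repeat ×2 → 'lwozdctbolbvkjulwozdctbolbvkjulwozdctbolbvkjulwozdctbolbvkju'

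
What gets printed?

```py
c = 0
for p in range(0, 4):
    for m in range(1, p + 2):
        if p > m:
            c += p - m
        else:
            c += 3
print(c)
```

25

p=0,m=1: not 0>1, c = 0+3 = 3
p=1,m=1: not 1>1, c = 3+3 = 6
p=1,m=2: not 1>2, c = 6+3 = 9
p=2,m=1: 2>1, c = 9+1 = 10
p=2,m=2: not 2>2, c = 10+3 = 13
p=2,m=3: not 2>3, c = 13+3 = 16
p=3,m=1: 3>1, c = 16+2 = 18
p=3,m=2: 3>2, c = 18+1 = 19
p=3,m=3: not 3>3, c = 19+3 = 22
p=3,m=4: not 3>4, c = 22+3 = 25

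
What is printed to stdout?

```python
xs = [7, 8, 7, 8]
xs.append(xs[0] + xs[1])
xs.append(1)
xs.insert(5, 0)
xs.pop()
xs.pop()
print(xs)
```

[7, 8, 7, 8, 15]

append xs[0]+xs[1] = 7+8 = 15 → [7, 8, 7, 8, 15]
append 1 → [7, 8, 7, 8, 15, 1]
insert 0 at 5 → [7, 8, 7, 8, 15, 0, 1]
pop() removes 1 → [7, 8, 7, 8, 15, 0]
pop() removes 0 → [7, 8, 7, 8, 15]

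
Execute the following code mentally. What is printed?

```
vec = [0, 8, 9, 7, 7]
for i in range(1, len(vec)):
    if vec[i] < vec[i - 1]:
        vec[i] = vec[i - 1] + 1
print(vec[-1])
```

i=1: 8>=0, unchanged → [0, 8, 9, 7, 7]
i=2: 9>=8, unchanged → [0, 8, 9, 7, 7]
i=3: 7<9, vec[3] = 9+1 = 10 → [0, 8, 9, 10, 7]
i=4: 7<10, vec[4] = 10+1 = 11 → [0, 8, 9, 10, 11]

11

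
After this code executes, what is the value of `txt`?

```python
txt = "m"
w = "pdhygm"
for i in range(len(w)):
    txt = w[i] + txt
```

i=0: prepend 'p' → 'pm'
i=1: prepend 'd' → 'dpm'
i=2: prepend 'h' → 'hdpm'
i=3: prepend 'y' → 'yhdpm'
i=4: prepend 'g' → 'gyhdpm'
i=5: prepend 'm' → 'mgyhdpm'

'mgyhdpm'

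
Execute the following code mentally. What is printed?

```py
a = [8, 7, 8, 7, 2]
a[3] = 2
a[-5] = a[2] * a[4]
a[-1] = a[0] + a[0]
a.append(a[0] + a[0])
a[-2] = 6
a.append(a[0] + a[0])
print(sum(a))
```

a[3] = 2 → [8, 7, 8, 2, 2]
a[-5] = a[2]*a[4] = 8*2 = 16 → [16, 7, 8, 2, 2]
a[-1] = a[0]+a[0] = 16+16 = 32 → [16, 7, 8, 2, 32]
append a[0]+a[0] = 16+16 = 32 → [16, 7, 8, 2, 32, 32]
a[-2] = 6 → [16, 7, 8, 2, 6, 32]
append a[0]+a[0] = 16+16 = 32 → [16, 7, 8, 2, 6, 32, 32]
sum = 103

103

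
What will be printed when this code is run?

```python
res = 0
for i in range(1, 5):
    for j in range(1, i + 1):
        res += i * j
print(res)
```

65

i=1,j=1: res = 0+1 = 1
i=2,j=1: res = 1+2 = 3
i=2,j=2: res = 3+4 = 7
i=3,j=1: res = 7+3 = 10
i=3,j=2: res = 10+6 = 16
i=3,j=3: res = 16+9 = 25
i=4,j=1: res = 25+4 = 29
i=4,j=2: res = 29+8 = 37
i=4,j=3: res = 37+12 = 49
i=4,j=4: res = 49+16 = 65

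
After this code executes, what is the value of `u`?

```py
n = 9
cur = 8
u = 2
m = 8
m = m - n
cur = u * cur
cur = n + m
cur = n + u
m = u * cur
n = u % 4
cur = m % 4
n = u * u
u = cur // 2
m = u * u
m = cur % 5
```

m = 8-9 = -1
cur = 2*8 = 16
cur = 9+(-1) = 8
cur = 9+2 = 11
m = 2*11 = 22
n = 2%4 = 2
cur = 22%4 = 2
n = 2*2 = 4
u = 2//2 = 1
m = 1*1 = 1
m = 2%5 = 2

1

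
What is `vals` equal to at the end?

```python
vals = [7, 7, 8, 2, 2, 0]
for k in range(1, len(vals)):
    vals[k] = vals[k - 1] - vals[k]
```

[7, 0, -8, -10, -12, -12]

k=1: vals[1] = 7-7 = 0 → [7, 0, 8, 2, 2, 0]
k=2: vals[2] = 0-8 = -8 → [7, 0, -8, 2, 2, 0]
k=3: vals[3] = (-8)-2 = -10 → [7, 0, -8, -10, 2, 0]
k=4: vals[4] = (-10)-2 = -12 → [7, 0, -8, -10, -12, 0]
k=5: vals[5] = (-12)-0 = -12 → [7, 0, -8, -10, -12, -12]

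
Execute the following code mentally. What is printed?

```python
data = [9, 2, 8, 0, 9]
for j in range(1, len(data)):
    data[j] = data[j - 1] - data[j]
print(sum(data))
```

j=1: data[1] = 9-2 = 7 → [9, 7, 8, 0, 9]
j=2: data[2] = 7-8 = -1 → [9, 7, -1, 0, 9]
j=3: data[3] = (-1)-0 = -1 → [9, 7, -1, -1, 9]
j=4: data[4] = (-1)-9 = -10 → [9, 7, -1, -1, -10]
sum = 4

4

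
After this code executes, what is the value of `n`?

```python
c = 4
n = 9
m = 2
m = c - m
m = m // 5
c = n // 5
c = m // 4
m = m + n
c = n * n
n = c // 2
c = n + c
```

m = 4-2 = 2
m = 2//5 = 0
c = 9//5 = 1
c = 0//4 = 0
m = 0+9 = 9
c = 9*9 = 81
n = 81//2 = 40
c = 40+81 = 121

40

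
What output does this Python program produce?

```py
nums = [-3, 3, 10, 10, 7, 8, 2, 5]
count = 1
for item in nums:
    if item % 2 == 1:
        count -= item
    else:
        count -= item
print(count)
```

-41

item=-3: odd, count = 1-(-3) = 4
item=3: odd, count = 4-3 = 1
item=10: not odd, count = 1-10 = -9
item=10: not odd, count = (-9)-10 = -19
item=7: odd, count = (-19)-7 = -26
item=8: not odd, count = (-26)-8 = -34
item=2: not odd, count = (-34)-2 = -36
item=5: odd, count = (-36)-5 = -41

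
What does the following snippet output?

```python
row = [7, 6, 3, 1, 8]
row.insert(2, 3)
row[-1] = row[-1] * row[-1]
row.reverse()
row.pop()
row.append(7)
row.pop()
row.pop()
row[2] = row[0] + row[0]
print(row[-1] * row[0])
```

insert 3 at 2 → [7, 6, 3, 3, 1, 8]
row[-1] = row[-1]*row[-1] = 8*8 = 64 → [7, 6, 3, 3, 1, 64]
reverse → [64, 1, 3, 3, 6, 7]
pop() removes 7 → [64, 1, 3, 3, 6]
append 7 → [64, 1, 3, 3, 6, 7]
pop() removes 7 → [64, 1, 3, 3, 6]
pop() removes 6 → [64, 1, 3, 3]
row[2] = row[0]+row[0] = 64+64 = 128 → [64, 1, 128, 3]
row[-1]*row[0] = 3*64 = 192

192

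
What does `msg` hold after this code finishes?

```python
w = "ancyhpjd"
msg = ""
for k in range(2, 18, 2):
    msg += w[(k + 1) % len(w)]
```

'ypdnypdn'

k=2: add w[3]='y' → 'y'
k=4: add w[5]='p' → 'yp'
k=6: add w[7]='d' → 'ypd'
k=8: add w[1]='n' → 'ypdn'
k=10: add w[3]='y' → 'ypdny'
k=12: add w[5]='p' → 'ypdnyp'
k=14: add w[7]='d' → 'ypdnypd'
k=16: add w[1]='n' → 'ypdnypdn'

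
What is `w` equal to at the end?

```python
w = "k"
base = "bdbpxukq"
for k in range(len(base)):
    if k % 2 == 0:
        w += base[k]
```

'kbbxk'

k=0: add 'b' → 'kb'
k=1: skip
k=2: add 'b' → 'kbb'
k=3: skip
k=4: add 'x' → 'kbbx'
k=5: skip
k=6: add 'k' → 'kbbxk'
k=7: skip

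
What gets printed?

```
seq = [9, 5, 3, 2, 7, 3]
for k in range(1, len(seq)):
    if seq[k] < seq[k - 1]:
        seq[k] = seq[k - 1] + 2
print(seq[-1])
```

k=1: 5<9, seq[1] = 9+2 = 11 → [9, 11, 3, 2, 7, 3]
k=2: 3<11, seq[2] = 11+2 = 13 → [9, 11, 13, 2, 7, 3]
k=3: 2<13, seq[3] = 13+2 = 15 → [9, 11, 13, 15, 7, 3]
k=4: 7<15, seq[4] = 15+2 = 17 → [9, 11, 13, 15, 17, 3]
k=5: 3<17, seq[5] = 17+2 = 19 → [9, 11, 13, 15, 17, 19]

19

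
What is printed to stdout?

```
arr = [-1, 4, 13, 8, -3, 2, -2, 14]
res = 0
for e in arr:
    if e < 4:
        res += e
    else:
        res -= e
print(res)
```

e=-1: <4, res = 0+(-1) = -1
e=4: not <4, res = (-1)-4 = -5
e=13: not <4, res = (-5)-13 = -18
e=8: not <4, res = (-18)-8 = -26
e=-3: <4, res = (-26)+(-3) = -29
e=2: <4, res = (-29)+2 = -27
e=-2: <4, res = (-27)+(-2) = -29
e=14: not <4, res = (-29)-14 = -43

-43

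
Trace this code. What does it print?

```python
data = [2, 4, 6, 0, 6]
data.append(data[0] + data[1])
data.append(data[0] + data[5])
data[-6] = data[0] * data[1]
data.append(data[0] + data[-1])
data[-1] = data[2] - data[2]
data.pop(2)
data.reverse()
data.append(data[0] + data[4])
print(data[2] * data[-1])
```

append data[0]+data[1] = 2+4 = 6 → [2, 4, 6, 0, 6, 6]
append data[0]+data[5] = 2+6 = 8 → [2, 4, 6, 0, 6, 6, 8]
data[-6] = data[0]*data[1] = 2*4 = 8 → [2, 8, 6, 0, 6, 6, 8]
append data[0]+data[-1] = 2+8 = 10 → [2, 8, 6, 0, 6, 6, 8, 10]
data[-1] = data[2]-data[2] = 6-6 = 0 → [2, 8, 6, 0, 6, 6, 8, 0]
pop(2) removes 6 → [2, 8, 0, 6, 6, 8, 0]
reverse → [0, 8, 6, 6, 0, 8, 2]
append data[0]+data[4] = 0+0 = 0 → [0, 8, 6, 6, 0, 8, 2, 0]
data[2]*data[-1] = 6*0 = 0

0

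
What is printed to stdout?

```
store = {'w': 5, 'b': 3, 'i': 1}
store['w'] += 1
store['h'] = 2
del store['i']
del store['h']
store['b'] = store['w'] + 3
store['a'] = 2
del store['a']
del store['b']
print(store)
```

store['w'] = 5+1 = 6 → {'w': 6, 'b': 3, 'i': 1}
store['h'] = 2 → {'w': 6, 'b': 3, 'i': 1, 'h': 2}
del 'i' → {'w': 6, 'b': 3, 'h': 2}
del 'h' → {'w': 6, 'b': 3}
store['b'] = store['w']+3 = 9 → {'w': 6, 'b': 9}
store['a'] = 2 → {'w': 6, 'b': 9, 'a': 2}
del 'a' → {'w': 6, 'b': 9}
del 'b' → {'w': 6}

{'w': 6}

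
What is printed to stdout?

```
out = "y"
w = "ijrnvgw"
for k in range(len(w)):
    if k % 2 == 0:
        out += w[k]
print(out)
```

k=0: add 'i' → 'yi'
k=1: skip
k=2: add 'r' → 'yir'
k=3: skip
k=4: add 'v' → 'yirv'
k=5: skip
k=6: add 'w' → 'yirvw'

yirvw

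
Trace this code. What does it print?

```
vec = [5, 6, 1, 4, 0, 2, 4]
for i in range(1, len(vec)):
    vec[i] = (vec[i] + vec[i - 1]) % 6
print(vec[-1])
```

i=1: vec[1] = (6+5)%6 = 5 → [5, 5, 1, 4, 0, 2, 4]
i=2: vec[2] = (1+5)%6 = 0 → [5, 5, 0, 4, 0, 2, 4]
i=3: vec[3] = (4+0)%6 = 4 → [5, 5, 0, 4, 0, 2, 4]
i=4: vec[4] = (0+4)%6 = 4 → [5, 5, 0, 4, 4, 2, 4]
i=5: vec[5] = (2+4)%6 = 0 → [5, 5, 0, 4, 4, 0, 4]
i=6: vec[6] = (4+0)%6 = 4 → [5, 5, 0, 4, 4, 0, 4]

4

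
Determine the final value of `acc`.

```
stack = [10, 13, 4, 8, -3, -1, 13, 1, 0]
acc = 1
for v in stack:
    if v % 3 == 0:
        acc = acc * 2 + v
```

v=10: not %3==0
v=13: not %3==0
v=4: not %3==0
v=8: not %3==0
v=-3: %3==0, acc = 1*2+(-3) = -1
v=-1: not %3==0
v=13: not %3==0
v=1: not %3==0
v=0: %3==0, acc = (-1)*2+0 = -2

-2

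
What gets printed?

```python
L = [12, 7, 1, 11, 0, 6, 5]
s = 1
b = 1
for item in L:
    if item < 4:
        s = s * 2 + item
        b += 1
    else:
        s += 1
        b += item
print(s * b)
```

792

item=12: not <4, s = 1+1 = 2; b=13
item=7: not <4, s = 2+1 = 3; b=20
item=1: <4, s = 3*2+1 = 7; b=21
item=11: not <4, s = 7+1 = 8; b=32
item=0: <4, s = 8*2+0 = 16; b=33
item=6: not <4, s = 16+1 = 17; b=39
item=5: not <4, s = 17+1 = 18; b=44
s*b = 18*44 = 792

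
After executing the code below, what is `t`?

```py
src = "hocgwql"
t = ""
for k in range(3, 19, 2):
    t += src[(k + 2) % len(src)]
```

'qhcwlogq'

k=3: add src[5]='q' → 'q'
k=5: add src[0]='h' → 'qh'
k=7: add src[2]='c' → 'qhc'
k=9: add src[4]='w' → 'qhcw'
k=11: add src[6]='l' → 'qhcwl'
k=13: add src[1]='o' → 'qhcwlo'
k=15: add src[3]='g' → 'qhcwlog'
k=17: add src[5]='q' → 'qhcwlogq'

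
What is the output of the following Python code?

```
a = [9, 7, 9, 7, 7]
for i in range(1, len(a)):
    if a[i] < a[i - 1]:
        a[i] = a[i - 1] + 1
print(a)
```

i=1: 7<9, a[1] = 9+1 = 10 → [9, 10, 9, 7, 7]
i=2: 9<10, a[2] = 10+1 = 11 → [9, 10, 11, 7, 7]
i=3: 7<11, a[3] = 11+1 = 12 → [9, 10, 11, 12, 7]
i=4: 7<12, a[4] = 12+1 = 13 → [9, 10, 11, 12, 13]

[9, 10, 11, 12, 13]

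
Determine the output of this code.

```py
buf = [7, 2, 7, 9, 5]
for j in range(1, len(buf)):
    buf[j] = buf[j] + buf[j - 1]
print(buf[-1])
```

j=1: buf[1] = 2+7 = 9 → [7, 9, 7, 9, 5]
j=2: buf[2] = 7+9 = 16 → [7, 9, 16, 9, 5]
j=3: buf[3] = 9+16 = 25 → [7, 9, 16, 25, 5]
j=4: buf[4] = 5+25 = 30 → [7, 9, 16, 25, 30]

30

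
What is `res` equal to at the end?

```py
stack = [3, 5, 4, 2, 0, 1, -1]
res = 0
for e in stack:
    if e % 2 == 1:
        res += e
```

e=3: odd, res = 0+3 = 3
e=5: odd, res = 3+5 = 8
e=4: not odd
e=2: not odd
e=0: not odd
e=1: odd, res = 8+1 = 9
e=-1: odd, res = 9+(-1) = 8

8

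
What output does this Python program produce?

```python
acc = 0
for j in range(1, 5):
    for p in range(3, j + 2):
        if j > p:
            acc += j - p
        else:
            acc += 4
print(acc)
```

21

j=2,p=3: not 2>3, acc = 0+4 = 4
j=3,p=3: not 3>3, acc = 4+4 = 8
j=3,p=4: not 3>4, acc = 8+4 = 12
j=4,p=3: 4>3, acc = 12+1 = 13
j=4,p=4: not 4>4, acc = 13+4 = 17
j=4,p=5: not 4>5, acc = 17+4 = 21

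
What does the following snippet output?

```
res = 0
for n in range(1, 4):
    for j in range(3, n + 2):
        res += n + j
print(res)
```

18

n=2,j=3: res = 0+5 = 5
n=3,j=3: res = 5+6 = 11
n=3,j=4: res = 11+7 = 18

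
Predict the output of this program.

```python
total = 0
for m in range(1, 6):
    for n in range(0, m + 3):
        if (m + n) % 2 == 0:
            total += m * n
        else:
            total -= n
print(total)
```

m=1,n=0: odd sum, total = 0-0 = 0
m=1,n=1: even sum, total = 0+1 = 1
m=1,n=2: odd sum, total = 1-2 = -1
m=1,n=3: even sum, total = (-1)+3 = 2
m=2,n=0: even sum, total = 2+0 = 2
m=2,n=1: odd sum, total = 2-1 = 1
m=2,n=2: even sum, total = 1+4 = 5
m=2,n=3: odd sum, total = 5-3 = 2
m=2,n=4: even sum, total = 2+8 = 10
m=3,n=0: odd sum, total = 10-0 = 10
m=3,n=1: even sum, total = 10+3 = 13
m=3,n=2: odd sum, total = 13-2 = 11
m=3,n=3: even sum, total = 11+9 = 20
m=3,n=4: odd sum, total = 20-4 = 16
m=3,n=5: even sum, total = 16+15 = 31
m=4,n=0: even sum, total = 31+0 = 31
m=4,n=1: odd sum, total = 31-1 = 30
m=4,n=2: even sum, total = 30+8 = 38
m=4,n=3: odd sum, total = 38-3 = 35
m=4,n=4: even sum, total = 35+16 = 51
m=4,n=5: odd sum, total = 51-5 = 46
m=4,n=6: even sum, total = 46+24 = 70
m=5,n=0: odd sum, total = 70-0 = 70
m=5,n=1: even sum, total = 70+5 = 75
m=5,n=2: odd sum, total = 75-2 = 73
m=5,n=3: even sum, total = 73+15 = 88
m=5,n=4: odd sum, total = 88-4 = 84
m=5,n=5: even sum, total = 84+25 = 109
m=5,n=6: odd sum, total = 109-6 = 103
m=5,n=7: even sum, total = 103+35 = 138

138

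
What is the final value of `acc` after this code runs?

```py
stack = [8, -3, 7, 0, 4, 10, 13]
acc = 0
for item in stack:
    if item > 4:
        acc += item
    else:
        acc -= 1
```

item=8: >4, acc = 0+8 = 8
item=-3: not >4, acc = 8-1 = 7
item=7: >4, acc = 7+7 = 14
item=0: not >4, acc = 14-1 = 13
item=4: not >4, acc = 13-1 = 12
item=10: >4, acc = 12+10 = 22
item=13: >4, acc = 22+13 = 35

35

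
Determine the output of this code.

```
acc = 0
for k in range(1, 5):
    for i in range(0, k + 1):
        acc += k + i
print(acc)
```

k=1,i=0: acc = 0+1 = 1
k=1,i=1: acc = 1+2 = 3
k=2,i=0: acc = 3+2 = 5
k=2,i=1: acc = 5+3 = 8
k=2,i=2: acc = 8+4 = 12
k=3,i=0: acc = 12+3 = 15
k=3,i=1: acc = 15+4 = 19
k=3,i=2: acc = 19+5 = 24
k=3,i=3: acc = 24+6 = 30
k=4,i=0: acc = 30+4 = 34
k=4,i=1: acc = 34+5 = 39
k=4,i=2: acc = 39+6 = 45
k=4,i=3: acc = 45+7 = 52
k=4,i=4: acc = 52+8 = 60

60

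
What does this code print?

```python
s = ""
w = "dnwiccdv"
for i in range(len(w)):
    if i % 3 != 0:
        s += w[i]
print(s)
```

i=0: skip
i=1: add 'n' → 'n'
i=2: add 'w' → 'nw'
i=3: skip
i=4: add 'c' → 'nwc'
i=5: add 'c' → 'nwcc'
i=6: skip
i=7: add 'v' → 'nwccv'

nwccv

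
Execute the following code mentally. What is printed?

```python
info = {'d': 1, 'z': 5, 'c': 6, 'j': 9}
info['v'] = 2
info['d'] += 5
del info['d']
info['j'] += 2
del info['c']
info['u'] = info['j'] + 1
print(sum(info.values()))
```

30

info['v'] = 2 → {'d': 1, 'z': 5, 'c': 6, 'j': 9, 'v': 2}
info['d'] = 1+5 = 6 → {'d': 6, 'z': 5, 'c': 6, 'j': 9, 'v': 2}
del 'd' → {'z': 5, 'c': 6, 'j': 9, 'v': 2}
info['j'] = 9+2 = 11 → {'z': 5, 'c': 6, 'j': 11, 'v': 2}
del 'c' → {'z': 5, 'j': 11, 'v': 2}
info['u'] = info['j']+1 = 12 → {'z': 5, 'j': 11, 'v': 2, 'u': 12}
sum of values = 30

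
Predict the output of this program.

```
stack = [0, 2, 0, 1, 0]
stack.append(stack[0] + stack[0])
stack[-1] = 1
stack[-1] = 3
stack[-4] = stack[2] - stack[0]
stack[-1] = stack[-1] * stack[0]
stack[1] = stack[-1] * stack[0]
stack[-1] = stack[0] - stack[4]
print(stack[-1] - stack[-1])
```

0

append stack[0]+stack[0] = 0+0 = 0 → [0, 2, 0, 1, 0, 0]
stack[-1] = 1 → [0, 2, 0, 1, 0, 1]
stack[-1] = 3 → [0, 2, 0, 1, 0, 3]
stack[-4] = stack[2]-stack[0] = 0-0 = 0 → [0, 2, 0, 1, 0, 3]
stack[-1] = stack[-1]*stack[0] = 3*0 = 0 → [0, 2, 0, 1, 0, 0]
stack[1] = stack[-1]*stack[0] = 0*0 = 0 → [0, 0, 0, 1, 0, 0]
stack[-1] = stack[0]-stack[4] = 0-0 = 0 → [0, 0, 0, 1, 0, 0]
stack[-1]-stack[-1] = 0-0 = 0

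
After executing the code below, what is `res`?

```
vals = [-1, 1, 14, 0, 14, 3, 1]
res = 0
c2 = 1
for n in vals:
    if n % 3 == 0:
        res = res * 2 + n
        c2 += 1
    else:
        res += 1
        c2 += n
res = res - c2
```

-14

n=-1: not %3==0, res = 0+1 = 1; c2=0
n=1: not %3==0, res = 1+1 = 2; c2=1
n=14: not %3==0, res = 2+1 = 3; c2=15
n=0: %3==0, res = 3*2+0 = 6; c2=16
n=14: not %3==0, res = 6+1 = 7; c2=30
n=3: %3==0, res = 7*2+3 = 17; c2=31
n=1: not %3==0, res = 17+1 = 18; c2=32
res-c2 = 18-32 = -14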